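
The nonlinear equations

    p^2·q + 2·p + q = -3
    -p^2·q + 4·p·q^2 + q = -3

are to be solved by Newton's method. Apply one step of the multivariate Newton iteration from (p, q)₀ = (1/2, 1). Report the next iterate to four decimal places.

(-1.1905, 0.8571)

At (1/2, 1): F = (5.2500, 5.7500).
Jacobian J = [[2·p·q + 2, p^2 + 1], [-2·p·q + 4·q^2, -p^2 + 8·p·q + 1]].
At the point, J = [[3.0000, 1.2500], [3.0000, 4.7500]] (det J = 10.5000).
Solving J·Δ = −F gives Δ = (-1.6905, -0.1429).
Then the next iterate is (p, q)₁ = (-1.1905, 0.8571).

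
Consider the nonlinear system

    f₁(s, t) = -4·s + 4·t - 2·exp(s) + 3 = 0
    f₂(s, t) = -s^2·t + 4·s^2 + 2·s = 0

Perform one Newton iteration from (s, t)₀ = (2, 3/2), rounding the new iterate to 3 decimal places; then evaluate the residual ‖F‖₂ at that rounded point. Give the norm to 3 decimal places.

At (2, 3/2): F = (-13.77811, 14.000).
Jacobian J = [[-2·exp(s) - 4, 4], [-2·s·t + 8·s + 2, -s^2]].
At the point, J = [[-18.77811, 4.000], [12.000, -4.000]] (det J = 27.11245).
Solving J·Δ = −F gives Δ = (0.033, 3.598).
Then the next iterate is (s, t)₁ = (2.033, 5.098).
Re-evaluating at (2.033, 5.098): F = (-0.01393, -0.47213), so ‖F‖₂ = 0.472.

0.472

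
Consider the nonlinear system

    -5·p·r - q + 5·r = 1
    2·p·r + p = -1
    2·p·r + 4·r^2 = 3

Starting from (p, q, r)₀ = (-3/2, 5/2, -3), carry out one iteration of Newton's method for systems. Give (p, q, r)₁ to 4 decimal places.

(-0.6154, -8.2436, -1.6410)

At (-3/2, 5/2, -3): F = (-41.0000, 8.5000, 42.0000).
Jacobian J = [[-5·r, -1, -5·p + 5], [2·r + 1, 0, 2·p], [2·r, 0, 2·p + 8·r]].
At the point, J = [[15.0000, -1.0000, 12.5000], [-5.0000, 0.0000, -3.0000], [-6.0000, 0.0000, -27.0000]] (det J = 117.0000).
Solving J·Δ = −F gives Δ = (0.8846, -10.7436, 1.3590).
Then the next iterate is (p, q, r)₁ = (-0.6154, -8.2436, -1.6410).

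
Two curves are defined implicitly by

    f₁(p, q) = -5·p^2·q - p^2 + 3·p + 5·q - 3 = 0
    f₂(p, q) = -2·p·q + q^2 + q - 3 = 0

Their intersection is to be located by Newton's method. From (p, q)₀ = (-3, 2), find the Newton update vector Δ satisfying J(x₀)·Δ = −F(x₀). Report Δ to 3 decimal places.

(0.853, -1.053)

At (-3, 2): F = (-101.000, 15.000).
Jacobian J = [[-10·p·q - 2·p + 3, -5·p^2 + 5], [-2·q, -2·p + 2·q + 1]].
At the point, J = [[69.000, -40.000], [-4.000, 11.000]] (det J = 599.000).
Solving J·Δ = −F gives Δ = (0.853, -1.053).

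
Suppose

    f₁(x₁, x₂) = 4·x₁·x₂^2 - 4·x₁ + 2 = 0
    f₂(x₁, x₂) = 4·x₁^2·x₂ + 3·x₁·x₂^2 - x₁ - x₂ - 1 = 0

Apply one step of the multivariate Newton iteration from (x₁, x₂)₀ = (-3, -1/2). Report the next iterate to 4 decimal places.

At (-3, -1/2): F = (11.0000, -17.7500).
Jacobian J = [[4·x₂^2 - 4, 8·x₁·x₂], [8·x₁·x₂ + 3·x₂^2 - 1, 4·x₁^2 + 6·x₁·x₂ - 1]].
At the point, J = [[-3.0000, 12.0000], [11.7500, 44.0000]] (det J = -273.0000).
Solving J·Δ = −F gives Δ = (2.5531, -0.2784).
Then the next iterate is (x₁, x₂)₁ = (-0.4469, -0.7784).

(-0.4469, -0.7784)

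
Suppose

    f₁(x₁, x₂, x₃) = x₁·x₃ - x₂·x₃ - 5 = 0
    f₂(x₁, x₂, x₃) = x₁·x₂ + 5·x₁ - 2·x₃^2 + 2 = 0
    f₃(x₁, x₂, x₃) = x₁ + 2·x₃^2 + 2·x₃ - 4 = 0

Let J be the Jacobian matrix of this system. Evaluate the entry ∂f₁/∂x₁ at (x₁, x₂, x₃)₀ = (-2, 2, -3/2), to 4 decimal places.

-1.5000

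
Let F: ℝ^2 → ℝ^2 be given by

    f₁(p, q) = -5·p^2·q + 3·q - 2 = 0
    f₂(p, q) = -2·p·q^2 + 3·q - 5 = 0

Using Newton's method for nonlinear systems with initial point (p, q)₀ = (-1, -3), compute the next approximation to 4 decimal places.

(-0.8803, -2.7949)

At (-1, -3): F = (4.0000, 4.0000).
Jacobian J = [[-10·p·q, -5·p^2 + 3], [-2·q^2, -4·p·q + 3]].
At the point, J = [[-30.0000, -2.0000], [-18.0000, -9.0000]] (det J = 234.0000).
Solving J·Δ = −F gives Δ = (0.1197, 0.2051).
Then the next iterate is (p, q)₁ = (-0.8803, -2.7949).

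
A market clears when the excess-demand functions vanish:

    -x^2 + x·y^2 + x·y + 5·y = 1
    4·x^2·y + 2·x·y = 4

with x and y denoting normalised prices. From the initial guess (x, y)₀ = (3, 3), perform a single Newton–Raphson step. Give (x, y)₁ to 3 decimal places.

(2.184, 1.611)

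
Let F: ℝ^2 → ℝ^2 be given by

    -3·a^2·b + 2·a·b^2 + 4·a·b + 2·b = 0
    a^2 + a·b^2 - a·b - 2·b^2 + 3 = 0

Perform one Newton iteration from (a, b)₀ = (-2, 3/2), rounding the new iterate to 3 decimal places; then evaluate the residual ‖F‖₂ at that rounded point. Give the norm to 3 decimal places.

9.258

At (-2, 3/2): F = (-36.000, 1.000).
Jacobian J = [[-6·a·b + 2·b^2 + 4·b, -3·a^2 + 4·a·b + 4·a + 2], [2·a + b^2 - b, 2·a·b - a - 4·b]].
At the point, J = [[28.500, -30.000], [-3.250, -10.000]] (det J = -382.500).
Solving J·Δ = −F gives Δ = (1.020, -0.231).
Then the next iterate is (a, b)₁ = (-0.980, 1.269).
Re-evaluating at (-0.980, 1.269): F = (-9.24903, 0.40514), so ‖F‖₂ = 9.258.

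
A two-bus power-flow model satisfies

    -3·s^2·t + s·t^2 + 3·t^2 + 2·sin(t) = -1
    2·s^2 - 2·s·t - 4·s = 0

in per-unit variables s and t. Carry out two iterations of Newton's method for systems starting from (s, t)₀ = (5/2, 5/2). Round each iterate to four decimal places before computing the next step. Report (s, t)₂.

(1.9769, -0.1420)

At (5/2, 5/2): F = (-10.303056, -10.0000).
Jacobian J = [[-6·s·t + t^2, -3·s^2 + 2·s·t + 6·t + 2·cos(t)], [4·s - 2·t - 4, -2·s]].
At the point, J = [[-31.2500, 7.147713], [1.0000, -5.0000]] (det J = 149.102287).
Solving J·Δ = −F gives Δ = (-0.8249, -2.1650).
Then the next iterate is (s, t)₁ = (1.6751, 0.3350).
Round to (1.6751, 0.3350) and repeat: F = (-0.637788, -2.210797), J = [[-3.254726, -3.396742], [2.0304, -3.3502]].
Δ = (0.3018, -0.4770), so (s, t)₂ = (1.9769, -0.1420).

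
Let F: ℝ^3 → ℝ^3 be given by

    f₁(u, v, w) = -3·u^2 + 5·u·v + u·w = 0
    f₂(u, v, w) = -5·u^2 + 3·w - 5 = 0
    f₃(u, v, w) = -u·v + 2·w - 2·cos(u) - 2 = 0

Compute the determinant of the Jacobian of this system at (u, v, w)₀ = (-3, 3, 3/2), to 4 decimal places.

467.2008

J = [[-6·u + 5·v + w, 5·u, u], [-10·u, 0, 3], [-v + 2·sin(u), -u, 2]].
At the point, J = [[34.5000, -15.0000, -3.0000], [30.0000, 0.0000, 3.0000], [-3.282240, 3.0000, 2.0000]].
det J = 467.2008.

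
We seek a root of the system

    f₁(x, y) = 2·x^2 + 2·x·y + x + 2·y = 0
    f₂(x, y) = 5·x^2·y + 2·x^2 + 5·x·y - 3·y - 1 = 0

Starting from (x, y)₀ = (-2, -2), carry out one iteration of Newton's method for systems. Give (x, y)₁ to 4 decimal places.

At (-2, -2): F = (10.0000, -7.0000).
Jacobian J = [[4·x + 2·y + 1, 2·x + 2], [10·x·y + 4·x + 5·y, 5·x^2 + 5·x - 3]].
At the point, J = [[-11.0000, -2.0000], [22.0000, 7.0000]] (det J = -33.0000).
Solving J·Δ = −F gives Δ = (1.6970, -4.3333).
Then the next iterate is (x, y)₁ = (-0.3030, -6.3333).

(-0.3030, -6.3333)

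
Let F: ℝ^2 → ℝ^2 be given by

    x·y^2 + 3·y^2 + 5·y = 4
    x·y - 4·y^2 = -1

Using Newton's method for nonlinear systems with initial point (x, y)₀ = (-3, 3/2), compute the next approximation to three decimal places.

(-2.758, 0.691)

At (-3, 3/2): F = (3.500, -12.500).
Jacobian J = [[y^2, 2·x·y + 6·y + 5], [y, x - 8·y]].
At the point, J = [[2.250, 5.000], [1.500, -15.000]] (det J = -41.250).
Solving J·Δ = −F gives Δ = (0.242, -0.809).
Then the next iterate is (x, y)₁ = (-2.758, 0.691).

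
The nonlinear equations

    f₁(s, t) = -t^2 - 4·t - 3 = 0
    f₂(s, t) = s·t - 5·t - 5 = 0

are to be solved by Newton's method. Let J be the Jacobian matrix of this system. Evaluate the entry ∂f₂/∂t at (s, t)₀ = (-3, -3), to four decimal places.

-8.0000

∂f₂/∂t = s - 5.
At (-3, -3) this is -8.0000.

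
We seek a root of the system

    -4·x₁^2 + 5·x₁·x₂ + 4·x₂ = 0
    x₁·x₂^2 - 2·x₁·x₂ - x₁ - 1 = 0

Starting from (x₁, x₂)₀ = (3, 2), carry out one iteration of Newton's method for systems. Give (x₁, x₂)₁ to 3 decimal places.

(4.354, 2.892)

At (3, 2): F = (2.000, -4.000).
Jacobian J = [[-8·x₁ + 5·x₂, 5·x₁ + 4], [x₂^2 - 2·x₂ - 1, 2·x₁·x₂ - 2·x₁]].
At the point, J = [[-14.000, 19.000], [-1.000, 6.000]] (det J = -65.000).
Solving J·Δ = −F gives Δ = (1.354, 0.892).
Then the next iterate is (x₁, x₂)₁ = (4.354, 2.892).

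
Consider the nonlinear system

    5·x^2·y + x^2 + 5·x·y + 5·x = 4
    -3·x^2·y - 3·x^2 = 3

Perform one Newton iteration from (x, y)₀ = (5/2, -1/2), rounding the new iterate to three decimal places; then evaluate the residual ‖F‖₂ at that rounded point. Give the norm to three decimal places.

At (5/2, -1/2): F = (-7.125, -12.375).
Jacobian J = [[10·x·y + 2·x + 5·y + 5, 5·x^2 + 5·x], [-6·x·y - 6·x, -3·x^2]].
At the point, J = [[-5.000, 43.750], [-7.500, -18.750]] (det J = 421.875).
Solving J·Δ = −F gives Δ = (-1.600, -0.020).
Then the next iterate is (x, y)₁ = (0.900, -0.520).
Re-evaluating at (0.900, -0.520): F = (-3.136, -4.16640), so ‖F‖₂ = 5.215.

5.215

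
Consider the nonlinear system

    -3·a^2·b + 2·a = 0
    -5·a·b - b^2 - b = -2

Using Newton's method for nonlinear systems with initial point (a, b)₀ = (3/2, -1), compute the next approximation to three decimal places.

(1.520, 0.477)

At (3/2, -1): F = (9.750, 9.500).
Jacobian J = [[-6·a·b + 2, -3·a^2], [-5·b, -5·a - 2·b - 1]].
At the point, J = [[11.000, -6.750], [5.000, -6.500]] (det J = -37.750).
Solving J·Δ = −F gives Δ = (0.020, 1.477).
Then the next iterate is (a, b)₁ = (1.520, 0.477).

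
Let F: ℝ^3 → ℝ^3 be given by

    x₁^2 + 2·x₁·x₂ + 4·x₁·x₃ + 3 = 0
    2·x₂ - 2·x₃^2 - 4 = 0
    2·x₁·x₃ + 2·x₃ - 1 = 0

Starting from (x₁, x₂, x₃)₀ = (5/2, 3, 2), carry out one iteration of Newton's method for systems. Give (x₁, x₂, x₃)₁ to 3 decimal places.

(0.596, 2.923, 1.231)

At (5/2, 3, 2): F = (44.250, -6.000, 13.000).
Jacobian J = [[2·x₁ + 2·x₂ + 4·x₃, 2·x₁, 4·x₁], [0, 2, -4·x₃], [2·x₃, 0, 2·x₁ + 2]].
At the point, J = [[19.000, 5.000, 10.000], [0.000, 2.000, -8.000], [4.000, 0.000, 7.000]] (det J = 26.000).
Solving J·Δ = −F gives Δ = (-1.904, -0.077, -0.769).
Then the next iterate is (x₁, x₂, x₃)₁ = (0.596, 2.923, 1.231).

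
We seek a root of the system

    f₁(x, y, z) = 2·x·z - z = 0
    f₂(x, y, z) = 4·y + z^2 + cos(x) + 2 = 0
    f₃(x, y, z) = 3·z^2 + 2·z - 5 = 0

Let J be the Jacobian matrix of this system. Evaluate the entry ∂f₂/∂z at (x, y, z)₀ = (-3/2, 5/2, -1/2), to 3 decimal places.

-1.000

∂f₂/∂z = 2·z.
At (-3/2, 5/2, -1/2) this is -1.000.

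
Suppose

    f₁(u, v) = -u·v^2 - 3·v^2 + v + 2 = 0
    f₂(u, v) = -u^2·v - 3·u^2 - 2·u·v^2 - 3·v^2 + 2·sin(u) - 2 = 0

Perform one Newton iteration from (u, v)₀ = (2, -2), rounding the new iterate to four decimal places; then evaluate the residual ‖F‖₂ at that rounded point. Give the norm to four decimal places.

10.8136

At (2, -2): F = (-20.0000, -32.181405).
Jacobian J = [[-v^2, -2·u·v - 6·v + 1], [-2·u·v - 6·u - 2·v^2 + 2·cos(u), -u^2 - 4·u·v - 6·v]].
At the point, J = [[-4.0000, 21.0000], [-12.832294, 24.0000]] (det J = 173.478167).
Solving J·Δ = −F gives Δ = (-1.1287, 0.7374).
Then the next iterate is (u, v)₁ = (0.8713, -1.2626).
Re-evaluating at (0.8713, -1.2626): F = (-5.434067, -9.349095), so ‖F‖₂ = 10.8136.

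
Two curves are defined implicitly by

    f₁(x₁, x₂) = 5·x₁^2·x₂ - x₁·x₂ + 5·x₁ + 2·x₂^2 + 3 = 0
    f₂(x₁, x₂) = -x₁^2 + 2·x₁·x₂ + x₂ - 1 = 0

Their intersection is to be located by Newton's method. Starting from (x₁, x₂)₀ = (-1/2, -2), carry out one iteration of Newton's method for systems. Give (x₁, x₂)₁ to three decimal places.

(-0.917, -2.333)

At (-1/2, -2): F = (5.000, -1.250).
Jacobian J = [[10·x₁·x₂ - x₂ + 5, 5·x₁^2 - x₁ + 4·x₂], [-2·x₁ + 2·x₂, 2·x₁ + 1]].
At the point, J = [[17.000, -6.250], [-3.000, 0.000]] (det J = -18.750).
Solving J·Δ = −F gives Δ = (-0.417, -0.333).
Then the next iterate is (x₁, x₂)₁ = (-0.917, -2.333).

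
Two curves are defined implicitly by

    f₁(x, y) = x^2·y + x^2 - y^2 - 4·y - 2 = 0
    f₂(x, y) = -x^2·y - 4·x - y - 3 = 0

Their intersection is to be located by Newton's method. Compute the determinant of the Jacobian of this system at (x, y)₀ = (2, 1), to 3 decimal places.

-56.000

J = [[2·x·y + 2·x, x^2 - 2·y - 4], [-2·x·y - 4, -x^2 - 1]].
At the point, J = [[8.000, -2.000], [-8.000, -5.000]].
det J = -56.000.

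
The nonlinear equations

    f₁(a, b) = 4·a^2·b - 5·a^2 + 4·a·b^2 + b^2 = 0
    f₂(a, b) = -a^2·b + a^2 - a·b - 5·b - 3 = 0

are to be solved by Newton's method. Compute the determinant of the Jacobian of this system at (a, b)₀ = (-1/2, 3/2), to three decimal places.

J = [[8·a·b - 10·a + 4·b^2, 4·a^2 + 8·a·b + 2·b], [-2·a·b + 2·a - b, -a^2 - a - 5]].
At the point, J = [[8.000, -2.000], [-1.000, -4.750]].
det J = -40.000.

-40.000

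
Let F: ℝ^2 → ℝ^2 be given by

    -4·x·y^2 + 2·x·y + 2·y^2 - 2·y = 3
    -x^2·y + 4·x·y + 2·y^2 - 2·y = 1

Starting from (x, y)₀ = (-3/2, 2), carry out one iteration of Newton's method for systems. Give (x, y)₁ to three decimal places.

(-0.583, 1.704)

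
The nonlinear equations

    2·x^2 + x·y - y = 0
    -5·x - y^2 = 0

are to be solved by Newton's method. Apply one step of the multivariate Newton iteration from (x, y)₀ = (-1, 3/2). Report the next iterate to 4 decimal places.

At (-1, 3/2): F = (-1.0000, 2.7500).
Jacobian J = [[4·x + y, x - 1], [-5, -2·y]].
At the point, J = [[-2.5000, -2.0000], [-5.0000, -3.0000]] (det J = -2.5000).
Solving J·Δ = −F gives Δ = (3.4000, -4.7500).
Then the next iterate is (x, y)₁ = (2.4000, -3.2500).

(2.4000, -3.2500)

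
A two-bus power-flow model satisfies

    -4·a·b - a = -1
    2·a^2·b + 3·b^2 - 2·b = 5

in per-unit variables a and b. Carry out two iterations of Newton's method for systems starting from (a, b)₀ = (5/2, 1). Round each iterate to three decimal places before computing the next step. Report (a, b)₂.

(7.531, -0.546)

At (5/2, 1): F = (-11.500, 8.500).
Jacobian J = [[-4·b - 1, -4·a], [4·a·b, 2·a^2 + 6·b - 2]].
At the point, J = [[-5.000, -10.000], [10.000, 16.500]] (det J = 17.500).
Solving J·Δ = −F gives Δ = (5.986, -4.143).
Then the next iterate is (a, b)₁ = (8.486, -3.143).
Round to (8.486, -3.143) and repeat: F = (99.19999, -421.74732), J = [[11.572, -33.944], [-106.68599, 123.16639]].
Δ = (-0.955, 2.597), so (a, b)₂ = (7.531, -0.546).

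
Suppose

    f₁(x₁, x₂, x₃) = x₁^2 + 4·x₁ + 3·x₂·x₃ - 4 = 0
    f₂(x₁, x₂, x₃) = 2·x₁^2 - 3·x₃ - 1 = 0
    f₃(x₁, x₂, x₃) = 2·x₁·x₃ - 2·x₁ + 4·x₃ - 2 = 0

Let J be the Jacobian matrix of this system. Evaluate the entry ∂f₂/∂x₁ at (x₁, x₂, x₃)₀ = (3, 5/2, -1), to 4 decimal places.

12.0000

∂f₂/∂x₁ = 4·x₁.
At (3, 5/2, -1) this is 12.0000.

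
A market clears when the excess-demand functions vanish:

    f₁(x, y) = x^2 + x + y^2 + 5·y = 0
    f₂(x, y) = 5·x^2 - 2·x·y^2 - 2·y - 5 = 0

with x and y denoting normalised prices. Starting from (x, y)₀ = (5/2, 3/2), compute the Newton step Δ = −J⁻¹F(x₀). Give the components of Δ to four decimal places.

(-1.5432, -1.1551)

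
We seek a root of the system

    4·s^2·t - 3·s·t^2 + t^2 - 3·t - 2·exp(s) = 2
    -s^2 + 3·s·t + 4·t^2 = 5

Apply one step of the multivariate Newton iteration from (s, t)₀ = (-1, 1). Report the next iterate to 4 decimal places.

At (-1, 1): F = (2.264241, -5.0000).
Jacobian J = [[8·s·t - 3·t^2 - 2·exp(s), 4·s^2 - 6·s·t + 2·t - 3], [-2·s + 3·t, 3·s + 8·t]].
At the point, J = [[-11.735759, 9.0000], [5.0000, 5.0000]] (det J = -103.678794).
Solving J·Δ = −F gives Δ = (0.5432, 0.4568).
Then the next iterate is (s, t)₁ = (-0.4568, 1.4568).

(-0.4568, 1.4568)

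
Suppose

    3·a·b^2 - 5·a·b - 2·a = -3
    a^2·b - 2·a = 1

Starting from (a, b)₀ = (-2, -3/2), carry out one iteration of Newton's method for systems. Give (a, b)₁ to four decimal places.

At (-2, -3/2): F = (-21.5000, -3.0000).
Jacobian J = [[3·b^2 - 5·b - 2, 6·a·b - 5·a], [2·a·b - 2, a^2]].
At the point, J = [[12.2500, 28.0000], [4.0000, 4.0000]] (det J = -63.0000).
Solving J·Δ = −F gives Δ = (-0.0317, 0.7817).
Then the next iterate is (a, b)₁ = (-2.0317, -0.7183).

(-2.0317, -0.7183)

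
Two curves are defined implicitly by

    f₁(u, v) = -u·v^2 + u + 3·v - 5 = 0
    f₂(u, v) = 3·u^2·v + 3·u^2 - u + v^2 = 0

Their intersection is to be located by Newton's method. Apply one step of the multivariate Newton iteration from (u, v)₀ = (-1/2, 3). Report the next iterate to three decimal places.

(0.375, 2.833)

At (-1/2, 3): F = (8.000, 12.500).
Jacobian J = [[-v^2 + 1, -2·u·v + 3], [6·u·v + 6·u - 1, 3·u^2 + 2·v]].
At the point, J = [[-8.000, 6.000], [-13.000, 6.750]] (det J = 24.000).
Solving J·Δ = −F gives Δ = (0.875, -0.167).
Then the next iterate is (u, v)₁ = (0.375, 2.833).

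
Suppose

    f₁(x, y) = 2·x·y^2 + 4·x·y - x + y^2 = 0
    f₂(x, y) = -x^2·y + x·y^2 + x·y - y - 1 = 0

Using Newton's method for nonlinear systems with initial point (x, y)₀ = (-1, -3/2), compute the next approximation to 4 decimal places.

At (-1, -3/2): F = (4.7500, 1.2500).
Jacobian J = [[2·y^2 + 4·y - 1, 4·x·y + 4·x + 2·y], [-2·x·y + y^2 + y, -x^2 + 2·x·y + x - 1]].
At the point, J = [[-2.5000, -1.0000], [-2.2500, 0.0000]] (det J = -2.2500).
Solving J·Δ = −F gives Δ = (0.5556, 3.3611).
Then the next iterate is (x, y)₁ = (-0.4444, 1.8611).

(-0.4444, 1.8611)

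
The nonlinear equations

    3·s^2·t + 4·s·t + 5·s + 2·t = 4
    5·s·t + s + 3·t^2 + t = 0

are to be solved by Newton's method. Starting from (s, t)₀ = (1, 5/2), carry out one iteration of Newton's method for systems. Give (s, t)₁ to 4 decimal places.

(0.6445, 1.0737)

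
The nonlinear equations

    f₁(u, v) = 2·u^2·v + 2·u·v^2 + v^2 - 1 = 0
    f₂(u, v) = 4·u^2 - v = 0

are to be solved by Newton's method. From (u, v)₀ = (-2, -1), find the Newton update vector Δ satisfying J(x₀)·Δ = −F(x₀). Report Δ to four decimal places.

At (-2, -1): F = (-12.0000, 17.0000).
Jacobian J = [[4·u·v + 2·v^2, 2·u^2 + 4·u·v + 2·v], [8·u, -1]].
At the point, J = [[10.0000, 14.0000], [-16.0000, -1.0000]] (det J = 214.0000).
Solving J·Δ = −F gives Δ = (1.0561, 0.1028).

(1.0561, 0.1028)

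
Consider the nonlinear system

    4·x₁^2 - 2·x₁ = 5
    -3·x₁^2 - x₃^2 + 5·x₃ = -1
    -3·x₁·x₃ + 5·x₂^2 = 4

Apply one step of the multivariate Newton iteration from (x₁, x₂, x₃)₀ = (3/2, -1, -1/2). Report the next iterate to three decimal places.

(1.400, -1.260, 0.767)

At (3/2, -1, -1/2): F = (1.000, -8.500, 3.250).
Jacobian J = [[8·x₁ - 2, 0, 0], [-6·x₁, 0, -2·x₃ + 5], [-3·x₃, 10·x₂, -3·x₁]].
At the point, J = [[10.000, 0.000, 0.000], [-9.000, 0.000, 6.000], [1.500, -10.000, -4.500]] (det J = 600.000).
Solving J·Δ = −F gives Δ = (-0.100, -0.260, 1.267).
Then the next iterate is (x₁, x₂, x₃)₁ = (1.400, -1.260, 0.767).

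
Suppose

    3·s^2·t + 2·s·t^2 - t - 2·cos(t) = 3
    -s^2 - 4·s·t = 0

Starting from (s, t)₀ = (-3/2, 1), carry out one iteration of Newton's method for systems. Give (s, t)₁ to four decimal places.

(-1.8293, 0.3201)

At (-3/2, 1): F = (-1.330605, 3.7500).
Jacobian J = [[6·s·t + 2·t^2, 3·s^2 + 4·s·t + 2·sin(t) - 1], [-2·s - 4·t, -4·s]].
At the point, J = [[-7.0000, 1.432942], [-1.0000, 6.0000]] (det J = -40.567058).
Solving J·Δ = −F gives Δ = (-0.3293, -0.6799).
Then the next iterate is (s, t)₁ = (-1.8293, 0.3201).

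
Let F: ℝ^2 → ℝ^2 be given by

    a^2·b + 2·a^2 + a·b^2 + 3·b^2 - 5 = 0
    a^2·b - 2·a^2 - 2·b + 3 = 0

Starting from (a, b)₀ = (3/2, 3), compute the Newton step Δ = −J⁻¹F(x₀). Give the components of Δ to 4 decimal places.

(0.4113, -1.9358)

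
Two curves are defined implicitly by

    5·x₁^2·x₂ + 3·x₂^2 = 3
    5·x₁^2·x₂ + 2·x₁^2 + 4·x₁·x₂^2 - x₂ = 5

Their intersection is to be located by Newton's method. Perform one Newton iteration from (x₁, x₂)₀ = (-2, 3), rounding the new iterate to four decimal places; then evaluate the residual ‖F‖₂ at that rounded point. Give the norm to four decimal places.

24.1265

At (-2, 3): F = (84.0000, -12.0000).
Jacobian J = [[10·x₁·x₂, 5·x₁^2 + 6·x₂], [10·x₁·x₂ + 4·x₁ + 4·x₂^2, 5·x₁^2 + 8·x₁·x₂ - 1]].
At the point, J = [[-60.0000, 38.0000], [-32.0000, -29.0000]] (det J = 2956.0000).
Solving J·Δ = −F gives Δ = (0.6698, -1.1529).
Then the next iterate is (x₁, x₂)₁ = (-1.3302, 1.8471).
Re-evaluating at (-1.3302, 1.8471): F = (23.576925, -5.120037), so ‖F‖₂ = 24.1265.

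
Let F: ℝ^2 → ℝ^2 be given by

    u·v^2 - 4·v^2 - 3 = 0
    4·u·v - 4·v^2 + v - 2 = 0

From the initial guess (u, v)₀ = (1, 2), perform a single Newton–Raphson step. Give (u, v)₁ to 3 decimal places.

At (1, 2): F = (-15.000, -8.000).
Jacobian J = [[v^2, 2·u·v - 8·v], [4·v, 4·u - 8·v + 1]].
At the point, J = [[4.000, -12.000], [8.000, -11.000]] (det J = 52.000).
Solving J·Δ = −F gives Δ = (-1.327, -1.692).
Then the next iterate is (u, v)₁ = (-0.327, 0.308).

(-0.327, 0.308)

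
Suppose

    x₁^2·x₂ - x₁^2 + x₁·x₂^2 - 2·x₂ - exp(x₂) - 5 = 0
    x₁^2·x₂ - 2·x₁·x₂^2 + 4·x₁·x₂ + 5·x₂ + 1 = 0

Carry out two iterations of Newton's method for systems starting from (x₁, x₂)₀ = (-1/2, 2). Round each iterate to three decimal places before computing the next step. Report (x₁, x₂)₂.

(-4.961, -0.436)

At (-1/2, 2): F = (-18.13906, 11.500).
Jacobian J = [[2·x₁·x₂ - 2·x₁ + x₂^2, x₁^2 + 2·x₁·x₂ - exp(x₂) - 2], [2·x₁·x₂ - 2·x₂^2 + 4·x₂, x₁^2 - 4·x₁·x₂ + 4·x₁ + 5]].
At the point, J = [[3.000, -11.13906], [-2.000, 7.250]] (det J = -0.52811).
Solving J·Δ = −F gives Δ = (-6.455, -3.367).
Then the next iterate is (x₁, x₂)₁ = (-6.955, -1.367).
Round to (-6.955, -1.367) and repeat: F = (-130.01419, -7.93615), J = [[34.79366, 65.13212], [9.80959, -12.47792]].
Δ = (1.994, 0.931), so (x₁, x₂)₂ = (-4.961, -0.436).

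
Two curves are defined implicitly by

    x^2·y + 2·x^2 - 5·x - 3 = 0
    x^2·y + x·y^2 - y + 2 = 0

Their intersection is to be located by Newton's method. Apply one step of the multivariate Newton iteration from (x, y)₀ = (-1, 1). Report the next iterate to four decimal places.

At (-1, 1): F = (5.0000, 1.0000).
Jacobian J = [[2·x·y + 4·x - 5, x^2], [2·x·y + y^2, x^2 + 2·x·y - 1]].
At the point, J = [[-11.0000, 1.0000], [-1.0000, -2.0000]] (det J = 23.0000).
Solving J·Δ = −F gives Δ = (0.4783, 0.2609).
Then the next iterate is (x, y)₁ = (-0.5217, 1.2609).

(-0.5217, 1.2609)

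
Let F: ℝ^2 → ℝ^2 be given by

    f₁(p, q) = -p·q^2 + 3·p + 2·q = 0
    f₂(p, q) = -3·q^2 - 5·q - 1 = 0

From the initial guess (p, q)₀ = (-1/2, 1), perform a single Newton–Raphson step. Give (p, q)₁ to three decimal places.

At (-1/2, 1): F = (1.000, -9.000).
Jacobian J = [[-q^2 + 3, -2·p·q + 2], [0, -6·q - 5]].
At the point, J = [[2.000, 3.000], [0.000, -11.000]] (det J = -22.000).
Solving J·Δ = −F gives Δ = (0.727, -0.818).
Then the next iterate is (p, q)₁ = (0.227, 0.182).

(0.227, 0.182)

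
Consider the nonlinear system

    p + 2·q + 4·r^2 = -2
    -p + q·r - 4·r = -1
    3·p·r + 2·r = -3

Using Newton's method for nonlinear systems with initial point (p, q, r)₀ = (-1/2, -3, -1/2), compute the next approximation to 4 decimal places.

At (-1/2, -3, -1/2): F = (-3.5000, 5.0000, 2.7500).
Jacobian J = [[1, 2, 8·r], [-1, r, q - 4], [3·r, 0, 3·p + 2]].
At the point, J = [[1.0000, 2.0000, -4.0000], [-1.0000, -0.5000, -7.0000], [-1.5000, 0.0000, 0.5000]] (det J = 24.7500).
Solving J·Δ = −F gives Δ = (1.9444, 1.4444, 0.3333).
Then the next iterate is (p, q, r)₁ = (1.4444, -1.5556, -0.1667).

(1.4444, -1.5556, -0.1667)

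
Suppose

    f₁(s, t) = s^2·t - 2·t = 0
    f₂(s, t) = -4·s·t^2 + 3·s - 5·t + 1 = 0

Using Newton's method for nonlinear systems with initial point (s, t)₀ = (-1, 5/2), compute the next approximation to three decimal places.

(-1.278, 1.392)

At (-1, 5/2): F = (-2.500, 10.500).
Jacobian J = [[2·s·t, s^2 - 2], [-4·t^2 + 3, -8·s·t - 5]].
At the point, J = [[-5.000, -1.000], [-22.000, 15.000]] (det J = -97.000).
Solving J·Δ = −F gives Δ = (-0.278, -1.108).
Then the next iterate is (s, t)₁ = (-1.278, 1.392).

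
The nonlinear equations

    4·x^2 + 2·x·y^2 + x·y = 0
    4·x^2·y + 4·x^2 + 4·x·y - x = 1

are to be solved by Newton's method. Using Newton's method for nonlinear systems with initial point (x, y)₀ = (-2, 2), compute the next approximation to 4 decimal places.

(-1.2850, 1.5394)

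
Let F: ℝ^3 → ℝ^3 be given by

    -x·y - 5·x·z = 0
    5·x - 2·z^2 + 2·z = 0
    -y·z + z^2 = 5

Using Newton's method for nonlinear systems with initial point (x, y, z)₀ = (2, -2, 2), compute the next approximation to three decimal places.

At (2, -2, 2): F = (-16.000, 6.000, 3.000).
Jacobian J = [[-y - 5·z, -x, -5·x], [5, 0, -4·z + 2], [0, -z, -y + 2·z]].
At the point, J = [[-8.000, -2.000, -10.000], [5.000, 0.000, -6.000], [0.000, -2.000, 6.000]] (det J = 256.000).
Solving J·Δ = −F gives Δ = (-1.641, 0.398, -0.367).
Then the next iterate is (x, y, z)₁ = (0.359, -1.602, 1.633).

(0.359, -1.602, 1.633)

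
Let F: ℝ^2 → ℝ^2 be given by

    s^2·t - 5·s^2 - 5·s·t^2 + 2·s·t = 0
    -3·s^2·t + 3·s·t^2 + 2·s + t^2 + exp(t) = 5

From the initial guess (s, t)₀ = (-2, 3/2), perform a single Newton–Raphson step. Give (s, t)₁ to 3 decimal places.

At (-2, 3/2): F = (2.500, -33.76831).
Jacobian J = [[2·s·t - 10·s - 5·t^2 + 2·t, s^2 - 10·s·t + 2·s], [-6·s·t + 3·t^2 + 2, -3·s^2 + 6·s·t + 2·t + exp(t)]].
At the point, J = [[5.750, 30.000], [26.750, -22.51831]] (det J = -931.98029).
Solving J·Δ = −F gives Δ = (1.027, -0.280).
Then the next iterate is (s, t)₁ = (-0.973, 1.220).

(-0.973, 1.220)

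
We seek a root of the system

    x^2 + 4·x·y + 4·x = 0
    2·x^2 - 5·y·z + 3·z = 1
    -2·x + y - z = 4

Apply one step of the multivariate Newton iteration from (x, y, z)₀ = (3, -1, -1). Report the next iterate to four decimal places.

(-4.6905, 2.0952, 7.4762)

At (3, -1, -1): F = (9.0000, 9.0000, -10.0000).
Jacobian J = [[2·x + 4·y + 4, 4·x, 0], [4·x, -5·z, -5·y + 3], [-2, 1, -1]].
At the point, J = [[6.0000, 12.0000, 0.0000], [12.0000, 5.0000, 8.0000], [-2.0000, 1.0000, -1.0000]] (det J = -126.0000).
Solving J·Δ = −F gives Δ = (-7.6905, 3.0952, 8.4762).
Then the next iterate is (x, y, z)₁ = (-4.6905, 2.0952, 7.4762).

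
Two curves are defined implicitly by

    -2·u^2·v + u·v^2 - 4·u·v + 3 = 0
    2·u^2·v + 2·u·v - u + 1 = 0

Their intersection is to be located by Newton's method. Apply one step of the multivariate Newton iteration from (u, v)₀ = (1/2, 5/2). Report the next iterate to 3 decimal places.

At (1/2, 5/2): F = (-0.125, 4.250).
Jacobian J = [[-4·u·v + v^2 - 4·v, -2·u^2 + 2·u·v - 4·u], [4·u·v + 2·v - 1, 2·u^2 + 2·u]].
At the point, J = [[-8.750, 0.000], [9.000, 1.500]] (det J = -13.125).
Solving J·Δ = −F gives Δ = (-0.014, -2.748).
Then the next iterate is (u, v)₁ = (0.486, -0.248).

(0.486, -0.248)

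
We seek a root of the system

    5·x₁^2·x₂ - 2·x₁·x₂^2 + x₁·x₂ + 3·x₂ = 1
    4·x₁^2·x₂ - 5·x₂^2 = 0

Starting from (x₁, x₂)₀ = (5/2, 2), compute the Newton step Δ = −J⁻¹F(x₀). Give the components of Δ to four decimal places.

(-0.5333, -1.7333)

At (5/2, 2): F = (52.5000, 30.0000).
Jacobian J = [[10·x₁·x₂ - 2·x₂^2 + x₂, 5·x₁^2 - 4·x₁·x₂ + x₁ + 3], [8·x₁·x₂, 4·x₁^2 - 10·x₂]].
At the point, J = [[44.0000, 16.7500], [40.0000, 5.0000]] (det J = -450.0000).
Solving J·Δ = −F gives Δ = (-0.5333, -1.7333).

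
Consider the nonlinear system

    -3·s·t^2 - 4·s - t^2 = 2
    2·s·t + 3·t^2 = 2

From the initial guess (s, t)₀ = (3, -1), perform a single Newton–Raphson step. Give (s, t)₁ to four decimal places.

(0.5000, -0.6750)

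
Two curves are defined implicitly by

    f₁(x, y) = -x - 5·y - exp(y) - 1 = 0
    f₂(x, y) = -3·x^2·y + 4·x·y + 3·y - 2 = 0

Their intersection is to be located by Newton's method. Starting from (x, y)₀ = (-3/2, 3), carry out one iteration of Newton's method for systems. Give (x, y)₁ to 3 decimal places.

At (-3/2, 3): F = (-34.58554, -31.250).
Jacobian J = [[-1, -exp(y) - 5], [-6·x·y + 4·y, -3·x^2 + 4·x + 3]].
At the point, J = [[-1.000, -25.08554], [39.000, -9.750]] (det J = 988.08594).
Solving J·Δ = −F gives Δ = (0.452, -1.397).
Then the next iterate is (x, y)₁ = (-1.048, 1.603).

(-1.048, 1.603)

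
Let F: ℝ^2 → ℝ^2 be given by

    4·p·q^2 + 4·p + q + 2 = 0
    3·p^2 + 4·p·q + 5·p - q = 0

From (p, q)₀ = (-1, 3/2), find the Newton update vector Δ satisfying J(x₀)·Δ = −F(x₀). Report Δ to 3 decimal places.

(-5.700, -7.600)

At (-1, 3/2): F = (-9.500, -9.500).
Jacobian J = [[4·q^2 + 4, 8·p·q + 1], [6·p + 4·q + 5, 4·p - 1]].
At the point, J = [[13.000, -11.000], [5.000, -5.000]] (det J = -10.000).
Solving J·Δ = −F gives Δ = (-5.700, -7.600).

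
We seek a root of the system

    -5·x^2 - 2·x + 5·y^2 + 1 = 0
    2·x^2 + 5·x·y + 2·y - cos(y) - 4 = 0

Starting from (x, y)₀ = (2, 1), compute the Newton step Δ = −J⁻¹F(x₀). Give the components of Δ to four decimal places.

At (2, 1): F = (-18.0000, 15.459698).
Jacobian J = [[-10·x - 2, 10·y], [4·x + 5·y, 5·x + sin(y) + 2]].
At the point, J = [[-22.0000, 10.0000], [13.0000, 12.841471]] (det J = -412.512362).
Solving J·Δ = −F gives Δ = (-0.9351, -0.2572).

(-0.9351, -0.2572)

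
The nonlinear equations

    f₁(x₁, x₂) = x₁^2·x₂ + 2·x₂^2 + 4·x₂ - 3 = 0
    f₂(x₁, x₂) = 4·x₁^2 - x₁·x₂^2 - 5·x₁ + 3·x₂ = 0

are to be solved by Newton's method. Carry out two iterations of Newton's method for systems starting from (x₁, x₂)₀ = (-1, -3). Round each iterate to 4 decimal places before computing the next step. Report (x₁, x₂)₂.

(-0.5586, -2.7077)

At (-1, -3): F = (0.0000, 9.0000).
Jacobian J = [[2·x₁·x₂, x₁^2 + 4·x₂ + 4], [8·x₁ - x₂^2 - 5, -2·x₁·x₂ + 3]].
At the point, J = [[6.0000, -7.0000], [-22.0000, -3.0000]] (det J = -172.0000).
Solving J·Δ = −F gives Δ = (0.3663, 0.3140).
Then the next iterate is (x₁, x₂)₁ = (-0.6337, -2.6860).
Round to (-0.6337, -2.6860) and repeat: F = (-0.393440, 1.288692), J = [[3.404236, -6.342424], [-17.284196, -0.404236]].
Δ = (0.0751, -0.0217), so (x₁, x₂)₂ = (-0.5586, -2.7077).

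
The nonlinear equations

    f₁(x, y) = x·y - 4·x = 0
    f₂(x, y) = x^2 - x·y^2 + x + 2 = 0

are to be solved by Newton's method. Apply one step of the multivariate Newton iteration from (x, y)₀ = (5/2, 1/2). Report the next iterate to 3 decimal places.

At (5/2, 1/2): F = (-8.750, 10.125).
Jacobian J = [[y - 4, x], [2·x - y^2 + 1, -2·x·y]].
At the point, J = [[-3.500, 2.500], [5.750, -2.500]] (det J = -5.625).
Solving J·Δ = −F gives Δ = (-0.611, 2.644).
Then the next iterate is (x, y)₁ = (1.889, 3.144).

(1.889, 3.144)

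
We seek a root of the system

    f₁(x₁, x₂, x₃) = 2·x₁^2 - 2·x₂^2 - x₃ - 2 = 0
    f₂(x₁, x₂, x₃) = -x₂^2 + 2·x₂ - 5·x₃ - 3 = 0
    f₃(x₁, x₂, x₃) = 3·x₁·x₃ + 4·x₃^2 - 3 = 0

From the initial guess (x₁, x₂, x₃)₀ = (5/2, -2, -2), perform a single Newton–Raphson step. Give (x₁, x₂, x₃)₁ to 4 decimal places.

(1.7500, -1.5882, -1.7059)

At (5/2, -2, -2): F = (4.5000, -1.0000, -2.0000).
Jacobian J = [[4·x₁, -4·x₂, -1], [0, -2·x₂ + 2, -5], [3·x₃, 0, 3·x₁ + 8·x₃]].
At the point, J = [[10.0000, 8.0000, -1.0000], [0.0000, 6.0000, -5.0000], [-6.0000, 0.0000, -8.5000]] (det J = -306.0000).
Solving J·Δ = −F gives Δ = (-0.7500, 0.4118, 0.2941).
Then the next iterate is (x₁, x₂, x₃)₁ = (1.7500, -1.5882, -1.7059).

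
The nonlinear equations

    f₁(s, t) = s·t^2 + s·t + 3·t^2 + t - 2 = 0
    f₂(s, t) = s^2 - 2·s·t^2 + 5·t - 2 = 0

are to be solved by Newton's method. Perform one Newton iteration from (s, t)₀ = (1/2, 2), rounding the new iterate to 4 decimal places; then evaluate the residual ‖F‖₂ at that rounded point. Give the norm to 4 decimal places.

3.1530

At (1/2, 2): F = (15.0000, 4.2500).
Jacobian J = [[t^2 + t, 2·s·t + s + 6·t + 1], [2·s - 2·t^2, -4·s·t + 5]].
At the point, J = [[6.0000, 15.5000], [-7.0000, 1.0000]] (det J = 114.5000).
Solving J·Δ = −F gives Δ = (0.4443, -1.1397).
Then the next iterate is (s, t)₁ = (0.9443, 0.8603).
Re-evaluating at (0.9443, 0.8603): F = (2.591921, 1.795419), so ‖F‖₂ = 3.1530.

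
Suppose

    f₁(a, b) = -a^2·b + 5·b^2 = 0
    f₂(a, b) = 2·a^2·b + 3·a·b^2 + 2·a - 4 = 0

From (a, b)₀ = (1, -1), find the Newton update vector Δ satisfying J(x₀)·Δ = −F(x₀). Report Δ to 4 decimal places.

(11.6667, 2.6667)

At (1, -1): F = (6.0000, -1.0000).
Jacobian J = [[-2·a·b, -a^2 + 10·b], [4·a·b + 3·b^2 + 2, 2·a^2 + 6·a·b]].
At the point, J = [[2.0000, -11.0000], [1.0000, -4.0000]] (det J = 3.0000).
Solving J·Δ = −F gives Δ = (11.6667, 2.6667).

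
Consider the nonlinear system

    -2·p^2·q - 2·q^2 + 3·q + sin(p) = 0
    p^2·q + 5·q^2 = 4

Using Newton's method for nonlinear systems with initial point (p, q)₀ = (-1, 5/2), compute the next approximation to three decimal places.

At (-1, 5/2): F = (-10.84147, 29.750).
Jacobian J = [[-4·p·q + cos(p), -2·p^2 - 4·q + 3], [2·p·q, p^2 + 10·q]].
At the point, J = [[10.54030, -9.000], [-5.000, 26.000]] (det J = 229.04786).
Solving J·Δ = −F gives Δ = (0.062, -1.132).
Then the next iterate is (p, q)₁ = (-0.938, 1.368).

(-0.938, 1.368)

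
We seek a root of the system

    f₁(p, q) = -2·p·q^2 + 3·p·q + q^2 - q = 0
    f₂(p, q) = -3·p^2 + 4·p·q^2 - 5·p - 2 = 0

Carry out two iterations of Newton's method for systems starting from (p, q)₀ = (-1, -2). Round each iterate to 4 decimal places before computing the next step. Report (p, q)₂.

(-1.9744, -0.2013)

At (-1, -2): F = (20.0000, -16.0000).
Jacobian J = [[-2·q^2 + 3·q, -4·p·q + 3·p + 2·q - 1], [-6·p + 4·q^2 - 5, 8·p·q]].
At the point, J = [[-14.0000, -16.0000], [17.0000, 16.0000]] (det J = 48.0000).
Solving J·Δ = −F gives Δ = (-1.3333, 2.4167).
Then the next iterate is (p, q)₁ = (-2.3333, 0.4167).
Round to (-2.3333, 0.4167) and repeat: F = (-2.349616, -8.286973), J = [[0.902822, -3.277356], [9.694356, -7.778289]].
Δ = (0.3589, -0.6180), so (p, q)₂ = (-1.9744, -0.2013).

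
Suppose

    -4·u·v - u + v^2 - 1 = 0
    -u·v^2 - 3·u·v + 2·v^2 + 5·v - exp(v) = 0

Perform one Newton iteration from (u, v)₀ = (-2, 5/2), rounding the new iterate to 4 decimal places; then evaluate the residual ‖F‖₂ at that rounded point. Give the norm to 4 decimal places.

2.0368

At (-2, 5/2): F = (27.2500, 40.317506).
Jacobian J = [[-4·v - 1, -4·u + 2·v], [-v^2 - 3·v, -2·u·v - 3·u + 4·v - exp(v) + 5]].
At the point, J = [[-11.0000, 13.0000], [-13.7500, 18.817506]] (det J = -28.242566).
Solving J·Δ = −F gives Δ = (-0.4019, -2.4362).
Then the next iterate is (u, v)₁ = (-2.4019, 0.0638).
Re-evaluating at (-2.4019, 0.0638): F = (2.018935, -0.269238), so ‖F‖₂ = 2.0368.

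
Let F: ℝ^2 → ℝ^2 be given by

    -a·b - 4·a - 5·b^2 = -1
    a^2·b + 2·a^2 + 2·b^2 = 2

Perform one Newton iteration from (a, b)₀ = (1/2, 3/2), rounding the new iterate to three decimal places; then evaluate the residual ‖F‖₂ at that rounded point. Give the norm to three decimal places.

At (1/2, 3/2): F = (-13.000, 3.375).
Jacobian J = [[-b - 4, -a - 10·b], [2·a·b + 4·a, a^2 + 4·b]].
At the point, J = [[-5.500, -15.500], [3.500, 6.250]] (det J = 19.875).
Solving J·Δ = −F gives Δ = (1.456, -1.355).
Then the next iterate is (a, b)₁ = (1.956, 0.145).
Re-evaluating at (1.956, 0.145): F = (-7.21274, 6.24868), so ‖F‖₂ = 9.543.

9.543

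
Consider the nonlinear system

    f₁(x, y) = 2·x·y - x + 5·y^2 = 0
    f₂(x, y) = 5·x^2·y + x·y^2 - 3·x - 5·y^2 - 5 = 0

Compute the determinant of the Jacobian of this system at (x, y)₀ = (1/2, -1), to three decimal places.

J = [[2·y - 1, 2·x + 10·y], [10·x·y + y^2 - 3, 5·x^2 + 2·x·y - 10·y]].
At the point, J = [[-3.000, -9.000], [-7.000, 10.250]].
det J = -93.750.

-93.750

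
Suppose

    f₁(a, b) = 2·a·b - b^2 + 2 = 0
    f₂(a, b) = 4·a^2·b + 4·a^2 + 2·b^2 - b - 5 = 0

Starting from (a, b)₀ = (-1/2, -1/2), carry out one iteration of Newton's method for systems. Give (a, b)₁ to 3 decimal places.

(1.750, -4.500)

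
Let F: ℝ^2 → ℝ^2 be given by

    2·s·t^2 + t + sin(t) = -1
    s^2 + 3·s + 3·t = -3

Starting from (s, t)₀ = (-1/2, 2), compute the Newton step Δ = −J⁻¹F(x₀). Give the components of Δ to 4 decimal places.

(-0.8499, -2.0168)

At (-1/2, 2): F = (-0.090703, 7.7500).
Jacobian J = [[2·t^2, 4·s·t + cos(t) + 1], [2·s + 3, 3]].
At the point, J = [[8.0000, -3.416147], [2.0000, 3.0000]] (det J = 30.832294).
Solving J·Δ = −F gives Δ = (-0.8499, -2.0168).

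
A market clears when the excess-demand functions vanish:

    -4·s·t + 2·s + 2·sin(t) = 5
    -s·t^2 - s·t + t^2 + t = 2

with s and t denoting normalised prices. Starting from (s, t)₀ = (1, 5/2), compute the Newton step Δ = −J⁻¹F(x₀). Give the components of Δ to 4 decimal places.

(-0.2286, -1.7804)

At (1, 5/2): F = (-11.803056, -2.0000).
Jacobian J = [[-4·t + 2, -4·s + 2·cos(t)], [-t^2 - t, -2·s·t - s + 2·t + 1]].
At the point, J = [[-8.0000, -5.602287], [-8.7500, 0.0000]] (det J = -49.020013).
Solving J·Δ = −F gives Δ = (-0.2286, -1.7804).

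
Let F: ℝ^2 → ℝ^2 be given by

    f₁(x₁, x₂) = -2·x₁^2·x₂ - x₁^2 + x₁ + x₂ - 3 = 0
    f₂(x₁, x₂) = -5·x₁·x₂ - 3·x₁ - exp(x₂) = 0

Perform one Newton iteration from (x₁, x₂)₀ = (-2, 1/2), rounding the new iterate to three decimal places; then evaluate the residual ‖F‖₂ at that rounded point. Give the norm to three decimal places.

5.314

At (-2, 1/2): F = (-12.500, 9.35128).
Jacobian J = [[-4·x₁·x₂ - 2·x₁ + 1, -2·x₁^2 + 1], [-5·x₂ - 3, -5·x₁ - exp(x₂)]].
At the point, J = [[9.000, -7.000], [-5.500, 8.35128]] (det J = 36.66151).
Solving J·Δ = −F gives Δ = (1.062, -0.420).
Then the next iterate is (x₁, x₂)₁ = (-0.938, 0.080).
Re-evaluating at (-0.938, 0.080): F = (-4.87862, 2.10591), so ‖F‖₂ = 5.314.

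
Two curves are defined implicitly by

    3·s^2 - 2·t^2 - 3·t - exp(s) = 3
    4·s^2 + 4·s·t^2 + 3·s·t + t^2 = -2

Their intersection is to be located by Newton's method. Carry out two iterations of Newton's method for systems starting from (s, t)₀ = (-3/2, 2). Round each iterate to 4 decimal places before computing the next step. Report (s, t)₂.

(-1.7720, 1.1669)

At (-3/2, 2): F = (-10.473130, -18.0000).
Jacobian J = [[6·s - exp(s), -4·t - 3], [8·s + 4·t^2 + 3·t, 8·s·t + 3·s + 2·t]].
At the point, J = [[-9.223130, -11.0000], [10.0000, -24.5000]] (det J = 335.966689).
Solving J·Δ = −F gives Δ = (-0.1744, -0.8059).
Then the next iterate is (s, t)₁ = (-1.6744, 1.1941).
Round to (-1.6744, 1.1941) and repeat: F = (-1.210624, -0.907806), J = [[-10.233821, -7.7764], [-4.109401, -18.630208]].
Δ = (-0.0976, -0.0272), so (s, t)₂ = (-1.7720, 1.1669).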